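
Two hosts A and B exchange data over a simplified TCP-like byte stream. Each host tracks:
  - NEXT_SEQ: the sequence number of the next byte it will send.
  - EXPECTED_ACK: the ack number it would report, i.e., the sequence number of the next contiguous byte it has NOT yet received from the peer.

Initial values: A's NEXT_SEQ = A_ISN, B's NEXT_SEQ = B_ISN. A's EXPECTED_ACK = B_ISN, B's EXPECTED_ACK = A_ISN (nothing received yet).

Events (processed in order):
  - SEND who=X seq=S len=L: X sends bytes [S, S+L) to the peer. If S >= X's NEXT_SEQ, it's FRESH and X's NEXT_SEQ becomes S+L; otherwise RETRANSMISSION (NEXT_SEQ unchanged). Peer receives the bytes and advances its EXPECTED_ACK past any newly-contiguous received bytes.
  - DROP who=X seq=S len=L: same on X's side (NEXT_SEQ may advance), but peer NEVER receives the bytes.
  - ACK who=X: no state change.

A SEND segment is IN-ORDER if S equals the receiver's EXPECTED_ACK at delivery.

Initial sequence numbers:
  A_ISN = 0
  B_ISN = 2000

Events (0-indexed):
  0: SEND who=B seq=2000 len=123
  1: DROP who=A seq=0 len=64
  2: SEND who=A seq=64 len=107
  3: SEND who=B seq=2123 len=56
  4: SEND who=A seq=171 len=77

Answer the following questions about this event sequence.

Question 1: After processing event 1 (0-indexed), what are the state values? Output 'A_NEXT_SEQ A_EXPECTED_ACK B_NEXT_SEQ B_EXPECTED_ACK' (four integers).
After event 0: A_seq=0 A_ack=2123 B_seq=2123 B_ack=0
After event 1: A_seq=64 A_ack=2123 B_seq=2123 B_ack=0

64 2123 2123 0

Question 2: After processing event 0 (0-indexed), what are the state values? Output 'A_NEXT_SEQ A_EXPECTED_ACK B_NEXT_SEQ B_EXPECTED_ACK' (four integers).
After event 0: A_seq=0 A_ack=2123 B_seq=2123 B_ack=0

0 2123 2123 0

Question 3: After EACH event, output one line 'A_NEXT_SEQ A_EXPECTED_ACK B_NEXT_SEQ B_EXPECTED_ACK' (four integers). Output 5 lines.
0 2123 2123 0
64 2123 2123 0
171 2123 2123 0
171 2179 2179 0
248 2179 2179 0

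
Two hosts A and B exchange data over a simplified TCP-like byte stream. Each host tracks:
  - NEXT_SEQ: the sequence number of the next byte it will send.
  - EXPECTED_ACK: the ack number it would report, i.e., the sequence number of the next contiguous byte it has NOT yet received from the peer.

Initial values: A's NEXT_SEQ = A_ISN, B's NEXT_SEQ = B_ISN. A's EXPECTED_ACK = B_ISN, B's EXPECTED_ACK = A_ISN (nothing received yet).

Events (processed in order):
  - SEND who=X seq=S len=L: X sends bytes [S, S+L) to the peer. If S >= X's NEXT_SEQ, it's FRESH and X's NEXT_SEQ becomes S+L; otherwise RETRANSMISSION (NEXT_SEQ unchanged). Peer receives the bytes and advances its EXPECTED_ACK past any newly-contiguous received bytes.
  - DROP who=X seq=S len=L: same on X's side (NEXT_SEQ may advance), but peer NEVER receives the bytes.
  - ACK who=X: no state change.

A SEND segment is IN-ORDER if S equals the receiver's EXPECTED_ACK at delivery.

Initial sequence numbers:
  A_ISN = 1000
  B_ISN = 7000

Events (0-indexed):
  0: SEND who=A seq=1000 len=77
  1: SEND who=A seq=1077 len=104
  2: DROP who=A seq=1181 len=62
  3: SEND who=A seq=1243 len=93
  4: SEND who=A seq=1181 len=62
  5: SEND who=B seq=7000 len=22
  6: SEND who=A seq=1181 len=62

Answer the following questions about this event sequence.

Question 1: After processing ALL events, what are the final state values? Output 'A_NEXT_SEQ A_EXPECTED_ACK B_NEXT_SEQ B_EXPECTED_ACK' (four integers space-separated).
After event 0: A_seq=1077 A_ack=7000 B_seq=7000 B_ack=1077
After event 1: A_seq=1181 A_ack=7000 B_seq=7000 B_ack=1181
After event 2: A_seq=1243 A_ack=7000 B_seq=7000 B_ack=1181
After event 3: A_seq=1336 A_ack=7000 B_seq=7000 B_ack=1181
After event 4: A_seq=1336 A_ack=7000 B_seq=7000 B_ack=1336
After event 5: A_seq=1336 A_ack=7022 B_seq=7022 B_ack=1336
After event 6: A_seq=1336 A_ack=7022 B_seq=7022 B_ack=1336

Answer: 1336 7022 7022 1336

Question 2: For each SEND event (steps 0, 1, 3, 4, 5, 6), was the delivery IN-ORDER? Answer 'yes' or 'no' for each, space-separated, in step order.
Step 0: SEND seq=1000 -> in-order
Step 1: SEND seq=1077 -> in-order
Step 3: SEND seq=1243 -> out-of-order
Step 4: SEND seq=1181 -> in-order
Step 5: SEND seq=7000 -> in-order
Step 6: SEND seq=1181 -> out-of-order

Answer: yes yes no yes yes no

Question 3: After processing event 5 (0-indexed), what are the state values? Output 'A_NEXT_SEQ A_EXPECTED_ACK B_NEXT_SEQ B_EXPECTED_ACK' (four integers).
After event 0: A_seq=1077 A_ack=7000 B_seq=7000 B_ack=1077
After event 1: A_seq=1181 A_ack=7000 B_seq=7000 B_ack=1181
After event 2: A_seq=1243 A_ack=7000 B_seq=7000 B_ack=1181
After event 3: A_seq=1336 A_ack=7000 B_seq=7000 B_ack=1181
After event 4: A_seq=1336 A_ack=7000 B_seq=7000 B_ack=1336
After event 5: A_seq=1336 A_ack=7022 B_seq=7022 B_ack=1336

1336 7022 7022 1336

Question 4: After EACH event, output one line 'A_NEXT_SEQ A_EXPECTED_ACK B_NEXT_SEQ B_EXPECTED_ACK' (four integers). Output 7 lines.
1077 7000 7000 1077
1181 7000 7000 1181
1243 7000 7000 1181
1336 7000 7000 1181
1336 7000 7000 1336
1336 7022 7022 1336
1336 7022 7022 1336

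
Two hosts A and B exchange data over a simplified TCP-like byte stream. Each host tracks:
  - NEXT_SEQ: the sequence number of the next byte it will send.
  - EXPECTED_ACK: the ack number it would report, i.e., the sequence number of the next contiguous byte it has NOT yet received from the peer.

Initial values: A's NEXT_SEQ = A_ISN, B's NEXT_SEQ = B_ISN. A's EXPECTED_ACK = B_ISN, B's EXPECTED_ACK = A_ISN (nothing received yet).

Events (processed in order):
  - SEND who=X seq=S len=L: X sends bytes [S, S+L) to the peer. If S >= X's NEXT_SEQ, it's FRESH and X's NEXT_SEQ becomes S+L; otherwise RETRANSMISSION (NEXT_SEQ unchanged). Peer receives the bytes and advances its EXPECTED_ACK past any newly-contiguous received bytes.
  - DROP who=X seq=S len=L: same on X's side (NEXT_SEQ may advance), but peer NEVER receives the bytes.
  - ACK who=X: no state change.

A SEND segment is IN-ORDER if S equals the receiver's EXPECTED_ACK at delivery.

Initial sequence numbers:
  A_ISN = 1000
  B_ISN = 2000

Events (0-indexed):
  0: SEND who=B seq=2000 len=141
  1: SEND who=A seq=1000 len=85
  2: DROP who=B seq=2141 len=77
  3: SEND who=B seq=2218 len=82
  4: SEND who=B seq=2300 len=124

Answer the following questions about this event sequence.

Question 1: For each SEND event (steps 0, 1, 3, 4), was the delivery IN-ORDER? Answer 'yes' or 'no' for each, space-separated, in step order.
Step 0: SEND seq=2000 -> in-order
Step 1: SEND seq=1000 -> in-order
Step 3: SEND seq=2218 -> out-of-order
Step 4: SEND seq=2300 -> out-of-order

Answer: yes yes no no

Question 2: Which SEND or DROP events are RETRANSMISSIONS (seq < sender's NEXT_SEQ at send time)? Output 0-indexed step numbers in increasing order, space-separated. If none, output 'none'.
Step 0: SEND seq=2000 -> fresh
Step 1: SEND seq=1000 -> fresh
Step 2: DROP seq=2141 -> fresh
Step 3: SEND seq=2218 -> fresh
Step 4: SEND seq=2300 -> fresh

Answer: none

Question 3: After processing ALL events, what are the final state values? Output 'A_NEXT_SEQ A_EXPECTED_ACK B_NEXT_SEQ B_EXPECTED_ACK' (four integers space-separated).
Answer: 1085 2141 2424 1085

Derivation:
After event 0: A_seq=1000 A_ack=2141 B_seq=2141 B_ack=1000
After event 1: A_seq=1085 A_ack=2141 B_seq=2141 B_ack=1085
After event 2: A_seq=1085 A_ack=2141 B_seq=2218 B_ack=1085
After event 3: A_seq=1085 A_ack=2141 B_seq=2300 B_ack=1085
After event 4: A_seq=1085 A_ack=2141 B_seq=2424 B_ack=1085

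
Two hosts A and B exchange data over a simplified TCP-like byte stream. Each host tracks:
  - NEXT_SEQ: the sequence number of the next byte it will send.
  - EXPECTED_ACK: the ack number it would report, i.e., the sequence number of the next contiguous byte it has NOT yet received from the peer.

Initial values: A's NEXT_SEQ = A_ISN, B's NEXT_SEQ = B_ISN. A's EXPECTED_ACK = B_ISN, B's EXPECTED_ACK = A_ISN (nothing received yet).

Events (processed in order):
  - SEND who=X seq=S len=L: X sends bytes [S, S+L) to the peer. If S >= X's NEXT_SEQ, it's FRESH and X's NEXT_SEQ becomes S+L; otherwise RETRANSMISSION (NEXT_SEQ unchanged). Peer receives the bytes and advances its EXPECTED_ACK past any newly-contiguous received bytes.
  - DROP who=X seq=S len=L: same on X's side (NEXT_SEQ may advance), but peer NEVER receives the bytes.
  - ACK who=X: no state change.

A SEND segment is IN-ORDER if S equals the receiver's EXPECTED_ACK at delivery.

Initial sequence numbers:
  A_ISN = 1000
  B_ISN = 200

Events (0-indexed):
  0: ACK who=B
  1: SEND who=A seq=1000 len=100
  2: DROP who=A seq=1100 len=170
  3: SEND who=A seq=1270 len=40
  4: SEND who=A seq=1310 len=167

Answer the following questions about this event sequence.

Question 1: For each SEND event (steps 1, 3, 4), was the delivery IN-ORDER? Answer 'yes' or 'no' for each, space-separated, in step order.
Answer: yes no no

Derivation:
Step 1: SEND seq=1000 -> in-order
Step 3: SEND seq=1270 -> out-of-order
Step 4: SEND seq=1310 -> out-of-order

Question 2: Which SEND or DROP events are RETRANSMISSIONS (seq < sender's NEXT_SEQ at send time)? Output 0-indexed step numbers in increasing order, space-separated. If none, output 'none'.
Step 1: SEND seq=1000 -> fresh
Step 2: DROP seq=1100 -> fresh
Step 3: SEND seq=1270 -> fresh
Step 4: SEND seq=1310 -> fresh

Answer: none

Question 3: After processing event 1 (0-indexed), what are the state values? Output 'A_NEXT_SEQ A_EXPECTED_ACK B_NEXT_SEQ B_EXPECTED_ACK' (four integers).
After event 0: A_seq=1000 A_ack=200 B_seq=200 B_ack=1000
After event 1: A_seq=1100 A_ack=200 B_seq=200 B_ack=1100

1100 200 200 1100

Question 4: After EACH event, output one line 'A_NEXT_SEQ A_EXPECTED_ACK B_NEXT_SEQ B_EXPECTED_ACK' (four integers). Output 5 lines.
1000 200 200 1000
1100 200 200 1100
1270 200 200 1100
1310 200 200 1100
1477 200 200 1100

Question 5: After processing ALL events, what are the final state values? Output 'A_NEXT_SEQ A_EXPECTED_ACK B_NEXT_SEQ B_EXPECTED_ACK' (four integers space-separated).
Answer: 1477 200 200 1100

Derivation:
After event 0: A_seq=1000 A_ack=200 B_seq=200 B_ack=1000
After event 1: A_seq=1100 A_ack=200 B_seq=200 B_ack=1100
After event 2: A_seq=1270 A_ack=200 B_seq=200 B_ack=1100
After event 3: A_seq=1310 A_ack=200 B_seq=200 B_ack=1100
After event 4: A_seq=1477 A_ack=200 B_seq=200 B_ack=1100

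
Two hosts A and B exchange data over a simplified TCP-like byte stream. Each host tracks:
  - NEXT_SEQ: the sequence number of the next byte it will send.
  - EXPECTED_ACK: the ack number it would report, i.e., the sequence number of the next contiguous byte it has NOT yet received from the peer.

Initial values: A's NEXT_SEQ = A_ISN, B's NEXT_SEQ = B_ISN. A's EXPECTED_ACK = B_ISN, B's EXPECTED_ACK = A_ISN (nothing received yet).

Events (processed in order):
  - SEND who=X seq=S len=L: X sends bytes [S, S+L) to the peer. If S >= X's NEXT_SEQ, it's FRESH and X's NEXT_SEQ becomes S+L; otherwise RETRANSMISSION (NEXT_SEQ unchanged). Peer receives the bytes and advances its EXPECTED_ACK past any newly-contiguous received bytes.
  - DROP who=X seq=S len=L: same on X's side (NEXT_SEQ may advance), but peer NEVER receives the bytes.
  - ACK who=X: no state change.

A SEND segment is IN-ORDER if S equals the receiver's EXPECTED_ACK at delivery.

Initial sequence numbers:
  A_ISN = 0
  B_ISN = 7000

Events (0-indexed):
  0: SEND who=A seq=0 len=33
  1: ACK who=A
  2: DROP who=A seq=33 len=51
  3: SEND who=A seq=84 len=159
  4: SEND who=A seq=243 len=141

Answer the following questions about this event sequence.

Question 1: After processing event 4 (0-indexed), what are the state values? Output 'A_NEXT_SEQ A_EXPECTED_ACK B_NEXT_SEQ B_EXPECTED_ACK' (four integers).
After event 0: A_seq=33 A_ack=7000 B_seq=7000 B_ack=33
After event 1: A_seq=33 A_ack=7000 B_seq=7000 B_ack=33
After event 2: A_seq=84 A_ack=7000 B_seq=7000 B_ack=33
After event 3: A_seq=243 A_ack=7000 B_seq=7000 B_ack=33
After event 4: A_seq=384 A_ack=7000 B_seq=7000 B_ack=33

384 7000 7000 33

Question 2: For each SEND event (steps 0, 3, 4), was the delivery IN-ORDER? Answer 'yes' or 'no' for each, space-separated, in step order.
Answer: yes no no

Derivation:
Step 0: SEND seq=0 -> in-order
Step 3: SEND seq=84 -> out-of-order
Step 4: SEND seq=243 -> out-of-order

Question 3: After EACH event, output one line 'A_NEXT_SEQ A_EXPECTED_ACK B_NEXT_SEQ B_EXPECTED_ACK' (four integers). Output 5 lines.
33 7000 7000 33
33 7000 7000 33
84 7000 7000 33
243 7000 7000 33
384 7000 7000 33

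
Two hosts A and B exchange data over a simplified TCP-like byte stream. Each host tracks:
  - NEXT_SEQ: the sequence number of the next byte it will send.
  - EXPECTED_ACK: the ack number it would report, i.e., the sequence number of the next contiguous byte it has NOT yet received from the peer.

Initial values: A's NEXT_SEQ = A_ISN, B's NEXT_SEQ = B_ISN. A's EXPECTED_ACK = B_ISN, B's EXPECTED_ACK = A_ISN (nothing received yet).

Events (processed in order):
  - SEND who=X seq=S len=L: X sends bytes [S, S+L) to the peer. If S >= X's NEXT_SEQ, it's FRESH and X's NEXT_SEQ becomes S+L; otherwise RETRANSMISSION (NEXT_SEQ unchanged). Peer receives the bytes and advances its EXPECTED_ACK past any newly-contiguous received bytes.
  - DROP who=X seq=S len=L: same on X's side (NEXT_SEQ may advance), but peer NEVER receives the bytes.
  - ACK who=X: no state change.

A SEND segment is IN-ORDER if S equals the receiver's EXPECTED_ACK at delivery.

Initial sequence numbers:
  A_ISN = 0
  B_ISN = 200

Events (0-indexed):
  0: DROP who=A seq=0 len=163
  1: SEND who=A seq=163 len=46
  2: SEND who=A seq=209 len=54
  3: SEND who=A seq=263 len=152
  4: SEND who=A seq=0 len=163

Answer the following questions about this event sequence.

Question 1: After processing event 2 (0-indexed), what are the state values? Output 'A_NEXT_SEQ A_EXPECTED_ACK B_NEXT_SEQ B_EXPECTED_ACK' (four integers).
After event 0: A_seq=163 A_ack=200 B_seq=200 B_ack=0
After event 1: A_seq=209 A_ack=200 B_seq=200 B_ack=0
After event 2: A_seq=263 A_ack=200 B_seq=200 B_ack=0

263 200 200 0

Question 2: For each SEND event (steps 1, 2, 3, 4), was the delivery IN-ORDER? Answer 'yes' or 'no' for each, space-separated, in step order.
Answer: no no no yes

Derivation:
Step 1: SEND seq=163 -> out-of-order
Step 2: SEND seq=209 -> out-of-order
Step 3: SEND seq=263 -> out-of-order
Step 4: SEND seq=0 -> in-order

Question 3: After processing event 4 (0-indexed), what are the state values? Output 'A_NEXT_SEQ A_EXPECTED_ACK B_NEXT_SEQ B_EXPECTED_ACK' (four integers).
After event 0: A_seq=163 A_ack=200 B_seq=200 B_ack=0
After event 1: A_seq=209 A_ack=200 B_seq=200 B_ack=0
After event 2: A_seq=263 A_ack=200 B_seq=200 B_ack=0
After event 3: A_seq=415 A_ack=200 B_seq=200 B_ack=0
After event 4: A_seq=415 A_ack=200 B_seq=200 B_ack=415

415 200 200 415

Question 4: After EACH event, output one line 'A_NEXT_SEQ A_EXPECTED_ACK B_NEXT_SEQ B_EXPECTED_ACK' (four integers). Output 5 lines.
163 200 200 0
209 200 200 0
263 200 200 0
415 200 200 0
415 200 200 415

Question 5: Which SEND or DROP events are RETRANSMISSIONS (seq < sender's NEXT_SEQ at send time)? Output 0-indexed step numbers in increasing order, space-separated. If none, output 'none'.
Answer: 4

Derivation:
Step 0: DROP seq=0 -> fresh
Step 1: SEND seq=163 -> fresh
Step 2: SEND seq=209 -> fresh
Step 3: SEND seq=263 -> fresh
Step 4: SEND seq=0 -> retransmit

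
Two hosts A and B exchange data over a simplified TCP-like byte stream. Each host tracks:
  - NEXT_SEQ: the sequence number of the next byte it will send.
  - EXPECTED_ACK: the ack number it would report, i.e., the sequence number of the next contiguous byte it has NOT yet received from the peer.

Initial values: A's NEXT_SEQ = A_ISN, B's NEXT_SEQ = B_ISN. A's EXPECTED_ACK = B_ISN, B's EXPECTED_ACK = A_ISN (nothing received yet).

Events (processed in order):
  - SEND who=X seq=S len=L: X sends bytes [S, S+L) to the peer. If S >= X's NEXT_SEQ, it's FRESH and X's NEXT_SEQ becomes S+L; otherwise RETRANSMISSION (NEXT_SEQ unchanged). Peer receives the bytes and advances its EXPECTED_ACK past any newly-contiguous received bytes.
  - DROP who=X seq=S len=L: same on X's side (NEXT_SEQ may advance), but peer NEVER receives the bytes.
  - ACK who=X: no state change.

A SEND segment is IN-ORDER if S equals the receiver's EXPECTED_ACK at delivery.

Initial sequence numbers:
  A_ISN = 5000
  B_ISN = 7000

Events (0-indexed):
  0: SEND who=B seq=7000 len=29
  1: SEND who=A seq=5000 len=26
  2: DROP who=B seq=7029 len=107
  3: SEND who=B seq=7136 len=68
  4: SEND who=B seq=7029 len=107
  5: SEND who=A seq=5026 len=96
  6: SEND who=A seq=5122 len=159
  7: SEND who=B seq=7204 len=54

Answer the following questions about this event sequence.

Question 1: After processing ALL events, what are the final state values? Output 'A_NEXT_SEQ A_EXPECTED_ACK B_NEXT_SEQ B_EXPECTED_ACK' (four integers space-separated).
After event 0: A_seq=5000 A_ack=7029 B_seq=7029 B_ack=5000
After event 1: A_seq=5026 A_ack=7029 B_seq=7029 B_ack=5026
After event 2: A_seq=5026 A_ack=7029 B_seq=7136 B_ack=5026
After event 3: A_seq=5026 A_ack=7029 B_seq=7204 B_ack=5026
After event 4: A_seq=5026 A_ack=7204 B_seq=7204 B_ack=5026
After event 5: A_seq=5122 A_ack=7204 B_seq=7204 B_ack=5122
After event 6: A_seq=5281 A_ack=7204 B_seq=7204 B_ack=5281
After event 7: A_seq=5281 A_ack=7258 B_seq=7258 B_ack=5281

Answer: 5281 7258 7258 5281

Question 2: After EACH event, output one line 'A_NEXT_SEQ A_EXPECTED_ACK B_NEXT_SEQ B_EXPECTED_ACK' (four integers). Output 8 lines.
5000 7029 7029 5000
5026 7029 7029 5026
5026 7029 7136 5026
5026 7029 7204 5026
5026 7204 7204 5026
5122 7204 7204 5122
5281 7204 7204 5281
5281 7258 7258 5281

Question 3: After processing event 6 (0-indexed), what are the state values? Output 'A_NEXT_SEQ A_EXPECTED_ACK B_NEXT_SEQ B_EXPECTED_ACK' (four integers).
After event 0: A_seq=5000 A_ack=7029 B_seq=7029 B_ack=5000
After event 1: A_seq=5026 A_ack=7029 B_seq=7029 B_ack=5026
After event 2: A_seq=5026 A_ack=7029 B_seq=7136 B_ack=5026
After event 3: A_seq=5026 A_ack=7029 B_seq=7204 B_ack=5026
After event 4: A_seq=5026 A_ack=7204 B_seq=7204 B_ack=5026
After event 5: A_seq=5122 A_ack=7204 B_seq=7204 B_ack=5122
After event 6: A_seq=5281 A_ack=7204 B_seq=7204 B_ack=5281

5281 7204 7204 5281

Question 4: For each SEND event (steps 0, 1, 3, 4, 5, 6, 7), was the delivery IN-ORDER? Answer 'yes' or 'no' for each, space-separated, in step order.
Step 0: SEND seq=7000 -> in-order
Step 1: SEND seq=5000 -> in-order
Step 3: SEND seq=7136 -> out-of-order
Step 4: SEND seq=7029 -> in-order
Step 5: SEND seq=5026 -> in-order
Step 6: SEND seq=5122 -> in-order
Step 7: SEND seq=7204 -> in-order

Answer: yes yes no yes yes yes yes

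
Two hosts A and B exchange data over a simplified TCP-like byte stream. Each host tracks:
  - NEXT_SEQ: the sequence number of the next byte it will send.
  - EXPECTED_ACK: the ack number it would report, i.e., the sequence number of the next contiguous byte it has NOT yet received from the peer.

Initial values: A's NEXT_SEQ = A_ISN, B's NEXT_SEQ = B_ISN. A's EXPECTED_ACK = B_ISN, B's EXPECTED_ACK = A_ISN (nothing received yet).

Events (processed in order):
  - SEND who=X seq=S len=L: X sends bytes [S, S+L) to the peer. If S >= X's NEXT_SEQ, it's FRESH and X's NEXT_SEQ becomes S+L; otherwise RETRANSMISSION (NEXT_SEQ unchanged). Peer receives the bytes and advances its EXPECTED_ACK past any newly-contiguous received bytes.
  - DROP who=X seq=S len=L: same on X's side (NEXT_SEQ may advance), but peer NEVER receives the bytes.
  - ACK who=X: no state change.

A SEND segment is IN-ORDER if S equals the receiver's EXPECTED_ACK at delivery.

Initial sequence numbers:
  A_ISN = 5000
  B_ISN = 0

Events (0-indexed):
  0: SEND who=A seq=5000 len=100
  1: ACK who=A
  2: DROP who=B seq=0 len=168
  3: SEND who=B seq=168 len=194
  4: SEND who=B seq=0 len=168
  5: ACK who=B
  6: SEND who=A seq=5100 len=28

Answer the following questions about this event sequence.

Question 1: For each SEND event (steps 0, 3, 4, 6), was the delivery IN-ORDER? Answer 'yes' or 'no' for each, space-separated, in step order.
Answer: yes no yes yes

Derivation:
Step 0: SEND seq=5000 -> in-order
Step 3: SEND seq=168 -> out-of-order
Step 4: SEND seq=0 -> in-order
Step 6: SEND seq=5100 -> in-order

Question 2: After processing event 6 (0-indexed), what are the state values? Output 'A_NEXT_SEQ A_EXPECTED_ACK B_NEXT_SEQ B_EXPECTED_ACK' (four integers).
After event 0: A_seq=5100 A_ack=0 B_seq=0 B_ack=5100
After event 1: A_seq=5100 A_ack=0 B_seq=0 B_ack=5100
After event 2: A_seq=5100 A_ack=0 B_seq=168 B_ack=5100
After event 3: A_seq=5100 A_ack=0 B_seq=362 B_ack=5100
After event 4: A_seq=5100 A_ack=362 B_seq=362 B_ack=5100
After event 5: A_seq=5100 A_ack=362 B_seq=362 B_ack=5100
After event 6: A_seq=5128 A_ack=362 B_seq=362 B_ack=5128

5128 362 362 5128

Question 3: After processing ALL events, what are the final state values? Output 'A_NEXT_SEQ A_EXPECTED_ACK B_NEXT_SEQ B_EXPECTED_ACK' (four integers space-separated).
After event 0: A_seq=5100 A_ack=0 B_seq=0 B_ack=5100
After event 1: A_seq=5100 A_ack=0 B_seq=0 B_ack=5100
After event 2: A_seq=5100 A_ack=0 B_seq=168 B_ack=5100
After event 3: A_seq=5100 A_ack=0 B_seq=362 B_ack=5100
After event 4: A_seq=5100 A_ack=362 B_seq=362 B_ack=5100
After event 5: A_seq=5100 A_ack=362 B_seq=362 B_ack=5100
After event 6: A_seq=5128 A_ack=362 B_seq=362 B_ack=5128

Answer: 5128 362 362 5128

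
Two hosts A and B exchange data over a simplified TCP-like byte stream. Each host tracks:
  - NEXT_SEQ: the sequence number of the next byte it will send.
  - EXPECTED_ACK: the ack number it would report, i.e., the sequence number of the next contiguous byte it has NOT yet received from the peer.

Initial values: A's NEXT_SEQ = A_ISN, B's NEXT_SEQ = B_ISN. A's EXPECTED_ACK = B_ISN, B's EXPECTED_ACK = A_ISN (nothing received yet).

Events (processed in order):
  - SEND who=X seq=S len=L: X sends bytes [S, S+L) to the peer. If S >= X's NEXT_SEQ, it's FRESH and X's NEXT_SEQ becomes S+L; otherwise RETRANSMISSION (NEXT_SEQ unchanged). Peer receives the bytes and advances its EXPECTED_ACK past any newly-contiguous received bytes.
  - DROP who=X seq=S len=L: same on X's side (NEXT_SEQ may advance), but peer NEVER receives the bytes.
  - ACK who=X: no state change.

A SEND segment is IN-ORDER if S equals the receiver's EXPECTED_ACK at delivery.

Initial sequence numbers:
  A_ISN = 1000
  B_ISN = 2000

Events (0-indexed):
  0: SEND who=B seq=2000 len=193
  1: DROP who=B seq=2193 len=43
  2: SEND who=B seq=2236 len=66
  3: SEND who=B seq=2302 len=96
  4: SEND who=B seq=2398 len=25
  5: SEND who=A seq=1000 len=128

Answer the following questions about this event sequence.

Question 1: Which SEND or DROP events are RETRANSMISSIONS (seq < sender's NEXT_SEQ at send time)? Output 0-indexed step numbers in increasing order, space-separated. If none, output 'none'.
Step 0: SEND seq=2000 -> fresh
Step 1: DROP seq=2193 -> fresh
Step 2: SEND seq=2236 -> fresh
Step 3: SEND seq=2302 -> fresh
Step 4: SEND seq=2398 -> fresh
Step 5: SEND seq=1000 -> fresh

Answer: none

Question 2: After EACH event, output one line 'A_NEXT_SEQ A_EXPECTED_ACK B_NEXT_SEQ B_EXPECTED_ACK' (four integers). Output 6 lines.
1000 2193 2193 1000
1000 2193 2236 1000
1000 2193 2302 1000
1000 2193 2398 1000
1000 2193 2423 1000
1128 2193 2423 1128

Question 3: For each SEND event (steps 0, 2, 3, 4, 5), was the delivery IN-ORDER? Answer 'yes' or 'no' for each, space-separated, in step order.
Answer: yes no no no yes

Derivation:
Step 0: SEND seq=2000 -> in-order
Step 2: SEND seq=2236 -> out-of-order
Step 3: SEND seq=2302 -> out-of-order
Step 4: SEND seq=2398 -> out-of-order
Step 5: SEND seq=1000 -> in-order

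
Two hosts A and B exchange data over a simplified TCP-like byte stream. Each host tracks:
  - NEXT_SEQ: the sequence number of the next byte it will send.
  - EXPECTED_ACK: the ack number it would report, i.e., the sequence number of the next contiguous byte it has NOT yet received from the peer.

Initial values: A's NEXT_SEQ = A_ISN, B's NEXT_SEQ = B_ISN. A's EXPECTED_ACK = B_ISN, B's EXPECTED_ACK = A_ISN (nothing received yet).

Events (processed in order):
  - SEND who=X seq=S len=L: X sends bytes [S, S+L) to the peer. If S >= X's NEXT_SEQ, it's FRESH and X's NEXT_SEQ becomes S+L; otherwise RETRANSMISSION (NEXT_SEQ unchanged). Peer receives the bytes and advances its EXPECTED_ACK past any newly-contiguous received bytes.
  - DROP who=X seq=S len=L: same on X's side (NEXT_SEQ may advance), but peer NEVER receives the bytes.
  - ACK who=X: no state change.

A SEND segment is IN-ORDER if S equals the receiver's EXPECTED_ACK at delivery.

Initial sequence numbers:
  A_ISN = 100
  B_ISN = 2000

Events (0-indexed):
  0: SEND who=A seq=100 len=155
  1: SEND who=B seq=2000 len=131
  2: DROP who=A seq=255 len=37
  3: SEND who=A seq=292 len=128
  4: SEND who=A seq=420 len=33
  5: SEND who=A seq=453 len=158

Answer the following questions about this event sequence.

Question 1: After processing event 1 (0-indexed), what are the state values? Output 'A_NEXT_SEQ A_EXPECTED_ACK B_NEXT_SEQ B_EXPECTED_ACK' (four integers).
After event 0: A_seq=255 A_ack=2000 B_seq=2000 B_ack=255
After event 1: A_seq=255 A_ack=2131 B_seq=2131 B_ack=255

255 2131 2131 255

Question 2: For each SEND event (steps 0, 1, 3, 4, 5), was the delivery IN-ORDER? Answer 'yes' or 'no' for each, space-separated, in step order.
Answer: yes yes no no no

Derivation:
Step 0: SEND seq=100 -> in-order
Step 1: SEND seq=2000 -> in-order
Step 3: SEND seq=292 -> out-of-order
Step 4: SEND seq=420 -> out-of-order
Step 5: SEND seq=453 -> out-of-order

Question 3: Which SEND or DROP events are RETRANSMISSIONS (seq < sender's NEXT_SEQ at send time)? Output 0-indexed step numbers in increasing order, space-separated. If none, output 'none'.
Answer: none

Derivation:
Step 0: SEND seq=100 -> fresh
Step 1: SEND seq=2000 -> fresh
Step 2: DROP seq=255 -> fresh
Step 3: SEND seq=292 -> fresh
Step 4: SEND seq=420 -> fresh
Step 5: SEND seq=453 -> fresh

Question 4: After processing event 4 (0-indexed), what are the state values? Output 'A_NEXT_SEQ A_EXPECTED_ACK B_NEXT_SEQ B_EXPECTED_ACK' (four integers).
After event 0: A_seq=255 A_ack=2000 B_seq=2000 B_ack=255
After event 1: A_seq=255 A_ack=2131 B_seq=2131 B_ack=255
After event 2: A_seq=292 A_ack=2131 B_seq=2131 B_ack=255
After event 3: A_seq=420 A_ack=2131 B_seq=2131 B_ack=255
After event 4: A_seq=453 A_ack=2131 B_seq=2131 B_ack=255

453 2131 2131 255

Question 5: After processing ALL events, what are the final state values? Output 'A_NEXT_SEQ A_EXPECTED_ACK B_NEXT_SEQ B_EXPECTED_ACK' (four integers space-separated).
After event 0: A_seq=255 A_ack=2000 B_seq=2000 B_ack=255
After event 1: A_seq=255 A_ack=2131 B_seq=2131 B_ack=255
After event 2: A_seq=292 A_ack=2131 B_seq=2131 B_ack=255
After event 3: A_seq=420 A_ack=2131 B_seq=2131 B_ack=255
After event 4: A_seq=453 A_ack=2131 B_seq=2131 B_ack=255
After event 5: A_seq=611 A_ack=2131 B_seq=2131 B_ack=255

Answer: 611 2131 2131 255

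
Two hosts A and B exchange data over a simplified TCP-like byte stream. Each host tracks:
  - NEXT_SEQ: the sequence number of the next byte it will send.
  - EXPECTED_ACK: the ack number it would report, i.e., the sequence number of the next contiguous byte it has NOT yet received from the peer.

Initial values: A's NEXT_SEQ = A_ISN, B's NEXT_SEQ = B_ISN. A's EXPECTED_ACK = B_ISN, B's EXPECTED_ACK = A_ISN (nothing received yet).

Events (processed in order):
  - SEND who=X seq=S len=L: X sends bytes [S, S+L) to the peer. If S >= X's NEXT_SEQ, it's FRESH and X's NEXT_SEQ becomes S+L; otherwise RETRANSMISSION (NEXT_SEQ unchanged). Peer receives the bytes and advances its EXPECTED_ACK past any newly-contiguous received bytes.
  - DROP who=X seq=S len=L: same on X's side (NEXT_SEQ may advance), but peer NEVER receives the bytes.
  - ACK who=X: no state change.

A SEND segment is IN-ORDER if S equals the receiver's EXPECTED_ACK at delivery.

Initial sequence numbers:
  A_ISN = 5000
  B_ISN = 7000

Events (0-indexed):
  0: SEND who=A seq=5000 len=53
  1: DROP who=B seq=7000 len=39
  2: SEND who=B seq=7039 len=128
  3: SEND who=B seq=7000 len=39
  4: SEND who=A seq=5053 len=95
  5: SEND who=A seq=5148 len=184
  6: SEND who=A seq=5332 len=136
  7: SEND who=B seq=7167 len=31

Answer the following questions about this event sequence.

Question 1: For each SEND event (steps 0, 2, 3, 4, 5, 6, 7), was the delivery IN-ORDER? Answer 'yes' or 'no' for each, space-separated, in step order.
Answer: yes no yes yes yes yes yes

Derivation:
Step 0: SEND seq=5000 -> in-order
Step 2: SEND seq=7039 -> out-of-order
Step 3: SEND seq=7000 -> in-order
Step 4: SEND seq=5053 -> in-order
Step 5: SEND seq=5148 -> in-order
Step 6: SEND seq=5332 -> in-order
Step 7: SEND seq=7167 -> in-order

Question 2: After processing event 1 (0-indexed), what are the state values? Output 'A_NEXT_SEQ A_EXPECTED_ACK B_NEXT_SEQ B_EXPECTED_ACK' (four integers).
After event 0: A_seq=5053 A_ack=7000 B_seq=7000 B_ack=5053
After event 1: A_seq=5053 A_ack=7000 B_seq=7039 B_ack=5053

5053 7000 7039 5053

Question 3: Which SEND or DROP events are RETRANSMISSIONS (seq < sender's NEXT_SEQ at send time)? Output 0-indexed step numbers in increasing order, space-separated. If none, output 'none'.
Answer: 3

Derivation:
Step 0: SEND seq=5000 -> fresh
Step 1: DROP seq=7000 -> fresh
Step 2: SEND seq=7039 -> fresh
Step 3: SEND seq=7000 -> retransmit
Step 4: SEND seq=5053 -> fresh
Step 5: SEND seq=5148 -> fresh
Step 6: SEND seq=5332 -> fresh
Step 7: SEND seq=7167 -> fresh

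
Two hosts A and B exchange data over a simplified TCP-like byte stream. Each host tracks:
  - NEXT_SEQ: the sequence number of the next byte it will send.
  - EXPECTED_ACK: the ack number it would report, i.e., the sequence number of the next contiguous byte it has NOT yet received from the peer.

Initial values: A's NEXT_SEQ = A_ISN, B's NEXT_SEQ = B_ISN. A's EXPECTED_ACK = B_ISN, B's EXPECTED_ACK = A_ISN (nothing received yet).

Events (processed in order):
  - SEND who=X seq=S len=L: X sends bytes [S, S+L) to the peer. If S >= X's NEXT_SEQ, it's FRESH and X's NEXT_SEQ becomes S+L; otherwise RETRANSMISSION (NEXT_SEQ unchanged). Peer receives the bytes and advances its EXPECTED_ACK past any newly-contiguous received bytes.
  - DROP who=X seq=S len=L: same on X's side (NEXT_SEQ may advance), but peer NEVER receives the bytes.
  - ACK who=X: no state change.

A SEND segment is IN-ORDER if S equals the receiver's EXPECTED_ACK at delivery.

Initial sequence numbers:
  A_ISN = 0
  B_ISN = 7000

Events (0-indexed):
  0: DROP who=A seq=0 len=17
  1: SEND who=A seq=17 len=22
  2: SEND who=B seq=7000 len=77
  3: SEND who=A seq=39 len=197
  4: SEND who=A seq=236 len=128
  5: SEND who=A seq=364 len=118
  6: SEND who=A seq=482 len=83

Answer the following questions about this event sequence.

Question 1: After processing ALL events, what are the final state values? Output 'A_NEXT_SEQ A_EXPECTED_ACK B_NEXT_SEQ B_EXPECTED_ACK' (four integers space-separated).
Answer: 565 7077 7077 0

Derivation:
After event 0: A_seq=17 A_ack=7000 B_seq=7000 B_ack=0
After event 1: A_seq=39 A_ack=7000 B_seq=7000 B_ack=0
After event 2: A_seq=39 A_ack=7077 B_seq=7077 B_ack=0
After event 3: A_seq=236 A_ack=7077 B_seq=7077 B_ack=0
After event 4: A_seq=364 A_ack=7077 B_seq=7077 B_ack=0
After event 5: A_seq=482 A_ack=7077 B_seq=7077 B_ack=0
After event 6: A_seq=565 A_ack=7077 B_seq=7077 B_ack=0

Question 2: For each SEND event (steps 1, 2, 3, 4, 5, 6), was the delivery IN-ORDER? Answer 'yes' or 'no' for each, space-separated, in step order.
Step 1: SEND seq=17 -> out-of-order
Step 2: SEND seq=7000 -> in-order
Step 3: SEND seq=39 -> out-of-order
Step 4: SEND seq=236 -> out-of-order
Step 5: SEND seq=364 -> out-of-order
Step 6: SEND seq=482 -> out-of-order

Answer: no yes no no no no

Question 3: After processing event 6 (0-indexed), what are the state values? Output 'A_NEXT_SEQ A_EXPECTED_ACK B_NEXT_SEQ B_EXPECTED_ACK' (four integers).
After event 0: A_seq=17 A_ack=7000 B_seq=7000 B_ack=0
After event 1: A_seq=39 A_ack=7000 B_seq=7000 B_ack=0
After event 2: A_seq=39 A_ack=7077 B_seq=7077 B_ack=0
After event 3: A_seq=236 A_ack=7077 B_seq=7077 B_ack=0
After event 4: A_seq=364 A_ack=7077 B_seq=7077 B_ack=0
After event 5: A_seq=482 A_ack=7077 B_seq=7077 B_ack=0
After event 6: A_seq=565 A_ack=7077 B_seq=7077 B_ack=0

565 7077 7077 0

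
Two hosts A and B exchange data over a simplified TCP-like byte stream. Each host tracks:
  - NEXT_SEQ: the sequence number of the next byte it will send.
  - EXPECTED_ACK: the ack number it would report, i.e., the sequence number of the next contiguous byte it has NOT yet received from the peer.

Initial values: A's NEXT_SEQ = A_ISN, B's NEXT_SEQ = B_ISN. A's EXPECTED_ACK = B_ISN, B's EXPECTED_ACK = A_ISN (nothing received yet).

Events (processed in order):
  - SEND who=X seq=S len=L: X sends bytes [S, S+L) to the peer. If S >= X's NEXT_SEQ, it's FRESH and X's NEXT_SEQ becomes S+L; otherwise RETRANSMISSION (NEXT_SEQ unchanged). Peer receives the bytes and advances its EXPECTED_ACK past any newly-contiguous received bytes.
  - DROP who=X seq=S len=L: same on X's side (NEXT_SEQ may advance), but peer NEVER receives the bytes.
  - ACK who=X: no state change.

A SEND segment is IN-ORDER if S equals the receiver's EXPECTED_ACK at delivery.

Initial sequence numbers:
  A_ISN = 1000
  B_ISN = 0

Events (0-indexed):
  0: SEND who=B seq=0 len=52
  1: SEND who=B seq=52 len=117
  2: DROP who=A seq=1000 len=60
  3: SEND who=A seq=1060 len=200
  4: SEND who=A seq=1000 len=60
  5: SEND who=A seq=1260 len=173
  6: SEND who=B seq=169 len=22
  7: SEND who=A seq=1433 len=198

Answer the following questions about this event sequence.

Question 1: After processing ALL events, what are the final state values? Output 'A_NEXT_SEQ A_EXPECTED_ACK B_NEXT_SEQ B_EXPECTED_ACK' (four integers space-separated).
Answer: 1631 191 191 1631

Derivation:
After event 0: A_seq=1000 A_ack=52 B_seq=52 B_ack=1000
After event 1: A_seq=1000 A_ack=169 B_seq=169 B_ack=1000
After event 2: A_seq=1060 A_ack=169 B_seq=169 B_ack=1000
After event 3: A_seq=1260 A_ack=169 B_seq=169 B_ack=1000
After event 4: A_seq=1260 A_ack=169 B_seq=169 B_ack=1260
After event 5: A_seq=1433 A_ack=169 B_seq=169 B_ack=1433
After event 6: A_seq=1433 A_ack=191 B_seq=191 B_ack=1433
After event 7: A_seq=1631 A_ack=191 B_seq=191 B_ack=1631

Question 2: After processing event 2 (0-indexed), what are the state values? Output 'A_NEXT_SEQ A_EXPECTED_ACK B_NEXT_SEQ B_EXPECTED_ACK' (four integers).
After event 0: A_seq=1000 A_ack=52 B_seq=52 B_ack=1000
After event 1: A_seq=1000 A_ack=169 B_seq=169 B_ack=1000
After event 2: A_seq=1060 A_ack=169 B_seq=169 B_ack=1000

1060 169 169 1000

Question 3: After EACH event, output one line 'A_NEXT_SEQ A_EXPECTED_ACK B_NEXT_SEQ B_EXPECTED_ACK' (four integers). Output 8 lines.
1000 52 52 1000
1000 169 169 1000
1060 169 169 1000
1260 169 169 1000
1260 169 169 1260
1433 169 169 1433
1433 191 191 1433
1631 191 191 1631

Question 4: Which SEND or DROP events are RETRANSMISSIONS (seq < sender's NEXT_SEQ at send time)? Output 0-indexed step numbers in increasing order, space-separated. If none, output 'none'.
Answer: 4

Derivation:
Step 0: SEND seq=0 -> fresh
Step 1: SEND seq=52 -> fresh
Step 2: DROP seq=1000 -> fresh
Step 3: SEND seq=1060 -> fresh
Step 4: SEND seq=1000 -> retransmit
Step 5: SEND seq=1260 -> fresh
Step 6: SEND seq=169 -> fresh
Step 7: SEND seq=1433 -> fresh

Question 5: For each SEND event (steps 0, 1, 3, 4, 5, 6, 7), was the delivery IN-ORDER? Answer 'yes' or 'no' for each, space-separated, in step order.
Step 0: SEND seq=0 -> in-order
Step 1: SEND seq=52 -> in-order
Step 3: SEND seq=1060 -> out-of-order
Step 4: SEND seq=1000 -> in-order
Step 5: SEND seq=1260 -> in-order
Step 6: SEND seq=169 -> in-order
Step 7: SEND seq=1433 -> in-order

Answer: yes yes no yes yes yes yes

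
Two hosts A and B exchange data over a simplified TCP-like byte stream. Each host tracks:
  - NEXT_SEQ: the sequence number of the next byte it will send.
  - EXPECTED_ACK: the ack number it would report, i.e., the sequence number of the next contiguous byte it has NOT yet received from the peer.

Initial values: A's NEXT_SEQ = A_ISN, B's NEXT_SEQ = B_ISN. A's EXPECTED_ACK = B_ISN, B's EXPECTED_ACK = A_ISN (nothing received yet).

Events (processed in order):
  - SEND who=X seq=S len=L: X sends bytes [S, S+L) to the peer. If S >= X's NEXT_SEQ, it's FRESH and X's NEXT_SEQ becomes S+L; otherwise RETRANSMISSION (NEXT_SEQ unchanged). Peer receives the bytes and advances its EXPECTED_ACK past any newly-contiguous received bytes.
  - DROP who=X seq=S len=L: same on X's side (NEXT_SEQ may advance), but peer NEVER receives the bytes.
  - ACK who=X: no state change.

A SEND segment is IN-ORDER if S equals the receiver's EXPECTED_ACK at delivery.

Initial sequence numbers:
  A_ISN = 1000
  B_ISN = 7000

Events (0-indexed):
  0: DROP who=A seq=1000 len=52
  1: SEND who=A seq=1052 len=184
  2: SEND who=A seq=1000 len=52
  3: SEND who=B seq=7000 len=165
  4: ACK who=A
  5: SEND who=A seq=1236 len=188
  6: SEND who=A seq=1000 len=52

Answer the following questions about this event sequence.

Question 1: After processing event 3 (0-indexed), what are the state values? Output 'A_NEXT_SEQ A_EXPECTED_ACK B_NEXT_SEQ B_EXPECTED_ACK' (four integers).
After event 0: A_seq=1052 A_ack=7000 B_seq=7000 B_ack=1000
After event 1: A_seq=1236 A_ack=7000 B_seq=7000 B_ack=1000
After event 2: A_seq=1236 A_ack=7000 B_seq=7000 B_ack=1236
After event 3: A_seq=1236 A_ack=7165 B_seq=7165 B_ack=1236

1236 7165 7165 1236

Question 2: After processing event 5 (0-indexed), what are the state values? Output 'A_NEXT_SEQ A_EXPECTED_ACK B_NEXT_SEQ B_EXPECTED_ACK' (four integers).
After event 0: A_seq=1052 A_ack=7000 B_seq=7000 B_ack=1000
After event 1: A_seq=1236 A_ack=7000 B_seq=7000 B_ack=1000
After event 2: A_seq=1236 A_ack=7000 B_seq=7000 B_ack=1236
After event 3: A_seq=1236 A_ack=7165 B_seq=7165 B_ack=1236
After event 4: A_seq=1236 A_ack=7165 B_seq=7165 B_ack=1236
After event 5: A_seq=1424 A_ack=7165 B_seq=7165 B_ack=1424

1424 7165 7165 1424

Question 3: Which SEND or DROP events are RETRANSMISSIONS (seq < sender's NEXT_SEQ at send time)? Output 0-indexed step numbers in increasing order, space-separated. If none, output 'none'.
Answer: 2 6

Derivation:
Step 0: DROP seq=1000 -> fresh
Step 1: SEND seq=1052 -> fresh
Step 2: SEND seq=1000 -> retransmit
Step 3: SEND seq=7000 -> fresh
Step 5: SEND seq=1236 -> fresh
Step 6: SEND seq=1000 -> retransmit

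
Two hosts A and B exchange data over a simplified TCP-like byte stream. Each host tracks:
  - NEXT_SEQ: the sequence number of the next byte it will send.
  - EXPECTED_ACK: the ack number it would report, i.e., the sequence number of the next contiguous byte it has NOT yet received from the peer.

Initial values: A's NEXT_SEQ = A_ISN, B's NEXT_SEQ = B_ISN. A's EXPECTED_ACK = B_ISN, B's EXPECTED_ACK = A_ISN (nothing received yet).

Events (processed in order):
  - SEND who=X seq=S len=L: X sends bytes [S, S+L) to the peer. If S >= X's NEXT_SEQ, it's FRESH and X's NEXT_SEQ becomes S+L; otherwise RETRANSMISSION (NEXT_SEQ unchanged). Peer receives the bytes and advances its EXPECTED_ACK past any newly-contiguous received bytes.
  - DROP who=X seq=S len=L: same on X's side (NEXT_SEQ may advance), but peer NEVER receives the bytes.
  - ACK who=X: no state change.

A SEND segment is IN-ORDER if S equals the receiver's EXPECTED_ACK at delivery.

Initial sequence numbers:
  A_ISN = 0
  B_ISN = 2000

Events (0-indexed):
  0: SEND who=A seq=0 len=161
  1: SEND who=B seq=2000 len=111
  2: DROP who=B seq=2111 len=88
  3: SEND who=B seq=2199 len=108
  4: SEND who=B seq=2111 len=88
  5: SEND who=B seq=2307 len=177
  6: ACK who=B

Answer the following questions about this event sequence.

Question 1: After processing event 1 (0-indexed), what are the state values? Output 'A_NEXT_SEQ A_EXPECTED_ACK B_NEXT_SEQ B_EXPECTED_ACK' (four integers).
After event 0: A_seq=161 A_ack=2000 B_seq=2000 B_ack=161
After event 1: A_seq=161 A_ack=2111 B_seq=2111 B_ack=161

161 2111 2111 161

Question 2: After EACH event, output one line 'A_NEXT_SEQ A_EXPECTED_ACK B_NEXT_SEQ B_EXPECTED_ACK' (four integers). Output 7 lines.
161 2000 2000 161
161 2111 2111 161
161 2111 2199 161
161 2111 2307 161
161 2307 2307 161
161 2484 2484 161
161 2484 2484 161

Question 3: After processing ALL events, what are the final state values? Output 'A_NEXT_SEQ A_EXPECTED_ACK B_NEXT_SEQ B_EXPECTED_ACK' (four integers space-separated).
Answer: 161 2484 2484 161

Derivation:
After event 0: A_seq=161 A_ack=2000 B_seq=2000 B_ack=161
After event 1: A_seq=161 A_ack=2111 B_seq=2111 B_ack=161
After event 2: A_seq=161 A_ack=2111 B_seq=2199 B_ack=161
After event 3: A_seq=161 A_ack=2111 B_seq=2307 B_ack=161
After event 4: A_seq=161 A_ack=2307 B_seq=2307 B_ack=161
After event 5: A_seq=161 A_ack=2484 B_seq=2484 B_ack=161
After event 6: A_seq=161 A_ack=2484 B_seq=2484 B_ack=161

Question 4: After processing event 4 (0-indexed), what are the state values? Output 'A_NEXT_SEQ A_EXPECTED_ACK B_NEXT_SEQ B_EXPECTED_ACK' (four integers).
After event 0: A_seq=161 A_ack=2000 B_seq=2000 B_ack=161
After event 1: A_seq=161 A_ack=2111 B_seq=2111 B_ack=161
After event 2: A_seq=161 A_ack=2111 B_seq=2199 B_ack=161
After event 3: A_seq=161 A_ack=2111 B_seq=2307 B_ack=161
After event 4: A_seq=161 A_ack=2307 B_seq=2307 B_ack=161

161 2307 2307 161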